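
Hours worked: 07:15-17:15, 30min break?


9h 30m (570 minutes)

Total time = (17×60+15) - (7×60+15)
= 1035 - 435 = 600 min
Minus break: 600 - 30 = 570 min
= 9h 30m


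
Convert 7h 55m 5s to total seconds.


28505 seconds

Hours: 7 × 3600 = 25200
Minutes: 55 × 60 = 3300
Seconds: 5
Total = 25200 + 3300 + 5 = 28505


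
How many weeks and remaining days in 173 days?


24 weeks 5 days

Weeks: 173 ÷ 7 = 24 remainder 5


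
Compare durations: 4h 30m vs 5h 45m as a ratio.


Duration 1: 270 minutes
Duration 2: 345 minutes
Ratio = 270:345
GCD = 15
Simplified = 18:23
As a decimal: 18/23 ≈ 0.78

18:23 (0.78)


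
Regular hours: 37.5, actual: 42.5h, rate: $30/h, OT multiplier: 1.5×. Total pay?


$1350.00

Regular: 37.5h × $30 = $1125.00
Overtime: 42.5 - 37.5 = 5.0h
OT pay: 5.0h × $30 × 1.5 = $225.00
Total = $1125.00 + $225.00 = $1350.00


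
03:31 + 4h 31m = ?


Start: 211 minutes from midnight
Add: 271 minutes
Total: 482 minutes
Hours: 482 ÷ 60 = 8 remainder 2

08:02


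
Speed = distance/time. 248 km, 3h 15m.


Distance: 248 km
Time: 3h 15m = 195 min = 195/60 = 13/4 hours
Speed = 248 ÷ (13/4) = 248 × 4 / 13 = 992/13 ≈ 76.3 km/h

76.3 km/h


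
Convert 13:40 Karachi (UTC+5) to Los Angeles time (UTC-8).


00:40

Time difference = UTC-8 - UTC+5 = -13 hours
New hour = (13 -13) mod 24
= 0 mod 24 = 0
Minutes unchanged → 00:40


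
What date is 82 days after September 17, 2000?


December 8, 2000

Start: September 17, 2000
Add 82 days
September 17 → October 1: 30 - 17 + 1 = 14 days (82 - 14 = 68 left)
October 1 → November 1: 31 - 1 + 1 = 31 days (68 - 31 = 37 left)
November 1 → December 1: 30 - 1 + 1 = 30 days (37 - 30 = 7 left)
December 1 + 7 = December 8, 2000


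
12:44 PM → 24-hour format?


Input: 12:44 PM
12 PM → 12 (noon)

12:44


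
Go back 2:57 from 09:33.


Start: 573 minutes from midnight
Subtract: 177 minutes
Remaining: 573 - 177 = 396
Hours: 6, Minutes: 36

06:36


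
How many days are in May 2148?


31 days

Month: May (month 5)
May has 31 days


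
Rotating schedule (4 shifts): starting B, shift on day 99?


Shifts: A, B, C, D
Start: B (index 1)
Day 99: (1 + 99 - 1) mod 4
= 99 mod 4
= 3
Index 3 → shift D

Shift D


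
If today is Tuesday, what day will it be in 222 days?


Start: Tuesday (index 1)
(1 + 222) mod 7
= 223 mod 7
= 6
Index 6 → Sunday

Sunday


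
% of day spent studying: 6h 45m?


Time: 405 minutes
Day: 1440 minutes
Percentage = (405/1440) × 100 ≈ 28.1%

28.1%


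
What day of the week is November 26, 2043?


Thursday

Zeller's congruence:
q=26, m=11, k=43, j=20
h = (26 + ⌊13×12/5⌋ + 43 + ⌊43/4⌋ + ⌊20/4⌋ - 2×20) mod 7
= (26 + 31 + 43 + 10 + 5 - 40) mod 7
= 75 mod 7 = 5
h=5 → Thursday


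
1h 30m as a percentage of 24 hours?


Total minutes: 1×60 + 30 = 90
Day = 24×60 = 1440 minutes
Fraction = 90/1440 = 0.0625
As a percentage: 90/1440 × 100 = 6.25%

0.0625 (6.25%)


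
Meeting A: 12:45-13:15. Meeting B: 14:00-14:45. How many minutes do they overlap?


0 minutes

Meeting A: 765-795 (in minutes from midnight)
Meeting B: 840-885
Overlap start = max(765, 840) = 840
Overlap end = min(795, 885) = 795
Overlap = max(0, 795 - 840) = 0 min


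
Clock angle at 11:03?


Hour hand = 11×30 + 3×0.5 = 331.5°
Minute hand = 3×6 = 18°
Difference = |331.5 - 18| = 313.5°
Since > 180°: 360 - 313.5 = 46.5°

46.5°


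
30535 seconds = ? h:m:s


8h 28m 55s

Hours: 30535 ÷ 3600 = 8 remainder 1735
Minutes: 1735 ÷ 60 = 28 remainder 55
Seconds: 55


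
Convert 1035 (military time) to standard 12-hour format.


Hour: 10
10 < 12 → AM

10:35 AM


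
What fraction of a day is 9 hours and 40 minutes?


Total minutes: 9×60 + 40 = 580
Day = 24×60 = 1440 minutes
Fraction = 580/1440 ≈ 0.4028
As a percentage: 580/1440 × 100 ≈ 40.28%

0.4028 (40.28%)


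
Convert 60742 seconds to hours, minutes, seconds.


Hours: 60742 ÷ 3600 = 16 remainder 3142
Minutes: 3142 ÷ 60 = 52 remainder 22
Seconds: 22

16h 52m 22s


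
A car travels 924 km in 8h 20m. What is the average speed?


Distance: 924 km
Time: 8h 20m = 500 min = 500/60 = 25/3 hours
Speed = 924 ÷ (25/3) = 924 × 3 / 25 = 2772/25 ≈ 110.9 km/h

110.9 km/h


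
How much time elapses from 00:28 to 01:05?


0h 37m

End time in minutes: 1×60 + 5 = 65
Start time in minutes: 0×60 + 28 = 28
Difference = 65 - 28 = 37 minutes
= 0 hours 37 minutes


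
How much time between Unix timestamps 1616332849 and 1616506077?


173228 seconds (48.1 hours / 2.00 days)

Difference = 1616506077 - 1616332849 = 173228 seconds
In hours: 173228 / 3600 ≈ 48.1
In days: 173228 / 86400 ≈ 2.00


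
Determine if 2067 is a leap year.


Rules: divisible by 4 AND (not by 100 OR by 400)
2067 ÷ 4 = 516 remainder 3 → not divisible by 4
Not divisible by 4 → not a leap year

No


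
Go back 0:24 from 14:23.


13:59

Start: 863 minutes from midnight
Subtract: 24 minutes
Remaining: 863 - 24 = 839
Hours: 13, Minutes: 59


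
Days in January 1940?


Month: January (month 1)
January has 31 days

31 days


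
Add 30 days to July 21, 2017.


Start: July 21, 2017
Add 30 days
July 21 → August 1: 31 - 21 + 1 = 11 days (30 - 11 = 19 left)
August 1 + 19 = August 20, 2017

August 20, 2017


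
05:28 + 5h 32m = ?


Start: 328 minutes from midnight
Add: 332 minutes
Total: 660 minutes
Hours: 660 ÷ 60 = 11 remainder 0

11:00


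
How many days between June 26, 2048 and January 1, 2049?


From June 26, 2048 to January 1, 2049
Rest of June 2048: 30 - 26 = 4
Full months: July 31, August 31, September 30, October 31, November 30, December 31
Days into January 2049: 1
Total = 4 + 31 + 31 + 30 + 31 + 30 + 31 + 1 = 189 days

189 days


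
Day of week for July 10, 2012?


Tuesday

Zeller's congruence:
q=10, m=7, k=12, j=20
h = (10 + ⌊13×8/5⌋ + 12 + ⌊12/4⌋ + ⌊20/4⌋ - 2×20) mod 7
= (10 + 20 + 12 + 3 + 5 - 40) mod 7
= 10 mod 7 = 3
h=3 → Tuesday


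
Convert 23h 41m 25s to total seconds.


Hours: 23 × 3600 = 82800
Minutes: 41 × 60 = 2460
Seconds: 25
Total = 82800 + 2460 + 25 = 85285

85285 seconds


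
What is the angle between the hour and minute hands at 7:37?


Hour hand = 7×30 + 37×0.5 = 228.5°
Minute hand = 37×6 = 222°
Difference = |228.5 - 222| = 6.5°

6.5°


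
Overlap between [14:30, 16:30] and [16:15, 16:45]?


15 minutes

Meeting A: 870-990 (in minutes from midnight)
Meeting B: 975-1005
Overlap start = max(870, 975) = 975
Overlap end = min(990, 1005) = 990
Overlap = max(0, 990 - 975) = 15 min


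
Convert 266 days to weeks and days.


38 weeks 0 days

Weeks: 266 ÷ 7 = 38 remainder 0


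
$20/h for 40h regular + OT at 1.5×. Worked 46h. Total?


$980.00

Regular: 40h × $20 = $800.00
Overtime: 46 - 40 = 6h
OT pay: 6h × $20 × 1.5 = $180.00
Total = $800.00 + $180.00 = $980.00


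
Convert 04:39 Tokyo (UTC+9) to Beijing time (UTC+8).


03:39

Time difference = UTC+8 - UTC+9 = -1 hours
New hour = (4 -1) mod 24
= 3 mod 24 = 3
Minutes unchanged → 03:39


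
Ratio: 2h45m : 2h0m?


Duration 1: 165 minutes
Duration 2: 120 minutes
Ratio = 165:120
GCD = 15
Simplified = 11:8
As a decimal: 11/8 ≈ 1.38

11:8 (1.38)


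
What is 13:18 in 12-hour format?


1:18 PM

Hour: 13
13 - 12 = 1 → PM


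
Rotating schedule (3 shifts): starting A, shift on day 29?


Shift B

Shifts: A, B, C
Start: A (index 0)
Day 29: (0 + 29 - 1) mod 3
= 28 mod 3
= 1
Index 1 → shift B


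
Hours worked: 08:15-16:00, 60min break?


6h 45m (405 minutes)

Total time = (16×60+0) - (8×60+15)
= 960 - 495 = 465 min
Minus break: 465 - 60 = 405 min
= 6h 45m


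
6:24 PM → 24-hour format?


18:24

Input: 6:24 PM
PM: 6 + 12 = 18


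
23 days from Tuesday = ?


Thursday

Start: Tuesday (index 1)
(1 + 23) mod 7
= 24 mod 7
= 3
Index 3 → Thursday


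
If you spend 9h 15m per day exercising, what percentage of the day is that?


38.5%

Time: 555 minutes
Day: 1440 minutes
Percentage = (555/1440) × 100 ≈ 38.5%


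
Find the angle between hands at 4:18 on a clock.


Hour hand = 4×30 + 18×0.5 = 129.0°
Minute hand = 18×6 = 108°
Difference = |129.0 - 108| = 21.0°

21.0°


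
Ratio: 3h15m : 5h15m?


13:21 (0.62)

Duration 1: 195 minutes
Duration 2: 315 minutes
Ratio = 195:315
GCD = 15
Simplified = 13:21
As a decimal: 13/21 ≈ 0.62


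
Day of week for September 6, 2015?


Sunday

Zeller's congruence:
q=6, m=9, k=15, j=20
h = (6 + ⌊13×10/5⌋ + 15 + ⌊15/4⌋ + ⌊20/4⌋ - 2×20) mod 7
= (6 + 26 + 15 + 3 + 5 - 40) mod 7
= 15 mod 7 = 1
h=1 → Sunday


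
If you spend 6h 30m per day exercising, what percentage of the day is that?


27.1%

Time: 390 minutes
Day: 1440 minutes
Percentage = (390/1440) × 100 ≈ 27.1%


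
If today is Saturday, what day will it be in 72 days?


Monday

Start: Saturday (index 5)
(5 + 72) mod 7
= 77 mod 7
= 0
Index 0 → Monday


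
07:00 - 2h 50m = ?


04:10

Start: 420 minutes from midnight
Subtract: 170 minutes
Remaining: 420 - 170 = 250
Hours: 4, Minutes: 10


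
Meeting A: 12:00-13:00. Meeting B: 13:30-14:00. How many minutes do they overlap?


0 minutes

Meeting A: 720-780 (in minutes from midnight)
Meeting B: 810-840
Overlap start = max(720, 810) = 810
Overlap end = min(780, 840) = 780
Overlap = max(0, 780 - 810) = 0 min


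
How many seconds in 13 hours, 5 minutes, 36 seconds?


47136 seconds

Hours: 13 × 3600 = 46800
Minutes: 5 × 60 = 300
Seconds: 36
Total = 46800 + 300 + 36 = 47136


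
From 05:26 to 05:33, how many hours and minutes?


End time in minutes: 5×60 + 33 = 333
Start time in minutes: 5×60 + 26 = 326
Difference = 333 - 326 = 7 minutes
= 0 hours 7 minutes

0h 7m


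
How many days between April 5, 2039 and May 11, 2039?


From April 5, 2039 to May 11, 2039
Rest of April 2039: 30 - 5 = 25
Days into May 2039: 11
Total = 25 + 11 = 36 days

36 days


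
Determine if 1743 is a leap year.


Rules: divisible by 4 AND (not by 100 OR by 400)
1743 ÷ 4 = 435 remainder 3 → not divisible by 4
Not divisible by 4 → not a leap year

No


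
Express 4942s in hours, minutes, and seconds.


Hours: 4942 ÷ 3600 = 1 remainder 1342
Minutes: 1342 ÷ 60 = 22 remainder 22
Seconds: 22

1h 22m 22s


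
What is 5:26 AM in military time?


05:26

Input: 5:26 AM
AM hour stays: 5


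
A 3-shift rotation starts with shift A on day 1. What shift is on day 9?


Shifts: A, B, C
Start: A (index 0)
Day 9: (0 + 9 - 1) mod 3
= 8 mod 3
= 2
Index 2 → shift C

Shift C


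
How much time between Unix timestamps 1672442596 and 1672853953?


411357 seconds (114.3 hours / 4.76 days)

Difference = 1672853953 - 1672442596 = 411357 seconds
In hours: 411357 / 3600 ≈ 114.3
In days: 411357 / 86400 ≈ 4.76


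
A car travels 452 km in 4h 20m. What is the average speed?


104.3 km/h

Distance: 452 km
Time: 4h 20m = 260 min = 260/60 = 13/3 hours
Speed = 452 ÷ (13/3) = 452 × 3 / 13 = 1356/13 ≈ 104.3 km/h


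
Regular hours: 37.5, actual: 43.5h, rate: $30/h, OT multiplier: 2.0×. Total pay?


$1485.00

Regular: 37.5h × $30 = $1125.00
Overtime: 43.5 - 37.5 = 6.0h
OT pay: 6.0h × $30 × 2.0 = $360.00
Total = $1125.00 + $360.00 = $1485.00


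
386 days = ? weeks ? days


55 weeks 1 days

Weeks: 386 ÷ 7 = 55 remainder 1


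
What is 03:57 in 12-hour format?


3:57 AM

Hour: 3
3 < 12 → AM


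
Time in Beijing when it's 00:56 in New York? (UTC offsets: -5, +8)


Time difference = UTC+8 - UTC-5 = +13 hours
New hour = (0 + 13) mod 24
= 13 mod 24 = 13
Minutes unchanged → 13:56

13:56


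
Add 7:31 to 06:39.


Start: 399 minutes from midnight
Add: 451 minutes
Total: 850 minutes
Hours: 850 ÷ 60 = 14 remainder 10

14:10


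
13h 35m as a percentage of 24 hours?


Total minutes: 13×60 + 35 = 815
Day = 24×60 = 1440 minutes
Fraction = 815/1440 ≈ 0.5660
As a percentage: 815/1440 × 100 ≈ 56.60%

0.5660 (56.60%)


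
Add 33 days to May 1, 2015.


June 3, 2015

Start: May 1, 2015
Add 33 days
May 1 → June 1: 31 - 1 + 1 = 31 days (33 - 31 = 2 left)
June 1 + 2 = June 3, 2015


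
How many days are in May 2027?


Month: May (month 5)
May has 31 days

31 days


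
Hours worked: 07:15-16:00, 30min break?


Total time = (16×60+0) - (7×60+15)
= 960 - 435 = 525 min
Minus break: 525 - 30 = 495 min
= 8h 15m

8h 15m (495 minutes)


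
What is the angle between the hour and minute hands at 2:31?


Hour hand = 2×30 + 31×0.5 = 75.5°
Minute hand = 31×6 = 186°
Difference = |75.5 - 186| = 110.5°

110.5°


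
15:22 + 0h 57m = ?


Start: 922 minutes from midnight
Add: 57 minutes
Total: 979 minutes
Hours: 979 ÷ 60 = 16 remainder 19

16:19


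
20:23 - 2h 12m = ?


Start: 1223 minutes from midnight
Subtract: 132 minutes
Remaining: 1223 - 132 = 1091
Hours: 18, Minutes: 11

18:11


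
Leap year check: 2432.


Yes

Rules: divisible by 4 AND (not by 100 OR by 400)
2432 ÷ 4 = 608 exactly → divisible by 4
2432 ÷ 100 = 24 remainder 32 → not divisible by 100
Divisible by 4 but not by 100 → leap year


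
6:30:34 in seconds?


23434 seconds

Hours: 6 × 3600 = 21600
Minutes: 30 × 60 = 1800
Seconds: 34
Total = 21600 + 1800 + 34 = 23434


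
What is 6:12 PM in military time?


18:12

Input: 6:12 PM
PM: 6 + 12 = 18


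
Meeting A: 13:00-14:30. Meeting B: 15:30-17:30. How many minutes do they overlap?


Meeting A: 780-870 (in minutes from midnight)
Meeting B: 930-1050
Overlap start = max(780, 930) = 930
Overlap end = min(870, 1050) = 870
Overlap = max(0, 870 - 930) = 0 min

0 minutes


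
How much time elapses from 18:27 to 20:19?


1h 52m

End time in minutes: 20×60 + 19 = 1219
Start time in minutes: 18×60 + 27 = 1107
Difference = 1219 - 1107 = 112 minutes
= 1 hours 52 minutes


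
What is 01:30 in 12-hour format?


Hour: 1
1 < 12 → AM

1:30 AM


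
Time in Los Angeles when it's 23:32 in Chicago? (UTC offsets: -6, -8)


21:32

Time difference = UTC-8 - UTC-6 = -2 hours
New hour = (23 -2) mod 24
= 21 mod 24 = 21
Minutes unchanged → 21:32


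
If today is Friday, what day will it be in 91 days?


Start: Friday (index 4)
(4 + 91) mod 7
= 95 mod 7
= 4
Index 4 → Friday

Friday


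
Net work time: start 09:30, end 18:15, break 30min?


8h 15m (495 minutes)

Total time = (18×60+15) - (9×60+30)
= 1095 - 570 = 525 min
Minus break: 525 - 30 = 495 min
= 8h 15m


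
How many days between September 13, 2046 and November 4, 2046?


52 days

From September 13, 2046 to November 4, 2046
Rest of September 2046: 30 - 13 = 17
Full months: October 31
Days into November 2046: 4
Total = 17 + 31 + 4 = 52 days


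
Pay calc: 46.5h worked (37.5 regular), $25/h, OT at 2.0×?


$1387.50

Regular: 37.5h × $25 = $937.50
Overtime: 46.5 - 37.5 = 9.0h
OT pay: 9.0h × $25 × 2.0 = $450.00
Total = $937.50 + $450.00 = $1387.50


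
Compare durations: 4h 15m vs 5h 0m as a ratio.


Duration 1: 255 minutes
Duration 2: 300 minutes
Ratio = 255:300
GCD = 15
Simplified = 17:20
As a decimal: 17/20 = 0.85

17:20 (0.85)


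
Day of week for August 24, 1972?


Zeller's congruence:
q=24, m=8, k=72, j=19
h = (24 + ⌊13×9/5⌋ + 72 + ⌊72/4⌋ + ⌊19/4⌋ - 2×19) mod 7
= (24 + 23 + 72 + 18 + 4 - 38) mod 7
= 103 mod 7 = 5
h=5 → Thursday

Thursday


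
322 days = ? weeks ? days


Weeks: 322 ÷ 7 = 46 remainder 0

46 weeks 0 days


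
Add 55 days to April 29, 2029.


Start: April 29, 2029
Add 55 days
April 29 → May 1: 30 - 29 + 1 = 2 days (55 - 2 = 53 left)
May 1 → June 1: 31 - 1 + 1 = 31 days (53 - 31 = 22 left)
June 1 + 22 = June 23, 2029

June 23, 2029


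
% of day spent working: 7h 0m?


Time: 420 minutes
Day: 1440 minutes
Percentage = (420/1440) × 100 ≈ 29.2%

29.2%


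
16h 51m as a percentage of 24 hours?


Total minutes: 16×60 + 51 = 1011
Day = 24×60 = 1440 minutes
Fraction = 1011/1440 ≈ 0.7021
As a percentage: 1011/1440 × 100 ≈ 70.21%

0.7021 (70.21%)


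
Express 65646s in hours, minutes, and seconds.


Hours: 65646 ÷ 3600 = 18 remainder 846
Minutes: 846 ÷ 60 = 14 remainder 6
Seconds: 6

18h 14m 6s


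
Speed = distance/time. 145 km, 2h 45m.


52.7 km/h

Distance: 145 km
Time: 2h 45m = 165 min = 165/60 = 11/4 hours
Speed = 145 ÷ (11/4) = 145 × 4 / 11 = 580/11 ≈ 52.7 km/h


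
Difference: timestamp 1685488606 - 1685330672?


157934 seconds (43.9 hours / 1.83 days)

Difference = 1685488606 - 1685330672 = 157934 seconds
In hours: 157934 / 3600 ≈ 43.9
In days: 157934 / 86400 ≈ 1.83


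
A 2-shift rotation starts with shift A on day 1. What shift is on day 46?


Shifts: A, B
Start: A (index 0)
Day 46: (0 + 46 - 1) mod 2
= 45 mod 2
= 1
Index 1 → shift B

Shift B


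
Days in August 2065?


Month: August (month 8)
August has 31 days

31 days


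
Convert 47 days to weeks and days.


6 weeks 5 days

Weeks: 47 ÷ 7 = 6 remainder 5


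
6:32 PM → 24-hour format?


Input: 6:32 PM
PM: 6 + 12 = 18

18:32


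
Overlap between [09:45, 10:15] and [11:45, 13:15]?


0 minutes

Meeting A: 585-615 (in minutes from midnight)
Meeting B: 705-795
Overlap start = max(585, 705) = 705
Overlap end = min(615, 795) = 615
Overlap = max(0, 615 - 705) = 0 min


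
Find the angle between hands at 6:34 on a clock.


Hour hand = 6×30 + 34×0.5 = 197.0°
Minute hand = 34×6 = 204°
Difference = |197.0 - 204| = 7.0°

7.0°


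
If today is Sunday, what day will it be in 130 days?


Thursday

Start: Sunday (index 6)
(6 + 130) mod 7
= 136 mod 7
= 3
Index 3 → Thursday


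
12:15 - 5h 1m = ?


Start: 735 minutes from midnight
Subtract: 301 minutes
Remaining: 735 - 301 = 434
Hours: 7, Minutes: 14

07:14


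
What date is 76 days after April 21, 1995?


July 6, 1995

Start: April 21, 1995
Add 76 days
April 21 → May 1: 30 - 21 + 1 = 10 days (76 - 10 = 66 left)
May 1 → June 1: 31 - 1 + 1 = 31 days (66 - 31 = 35 left)
June 1 → July 1: 30 - 1 + 1 = 30 days (35 - 30 = 5 left)
July 1 + 5 = July 6, 1995


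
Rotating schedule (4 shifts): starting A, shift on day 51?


Shift C

Shifts: A, B, C, D
Start: A (index 0)
Day 51: (0 + 51 - 1) mod 4
= 50 mod 4
= 2
Index 2 → shift C


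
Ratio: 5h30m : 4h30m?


11:9 (1.22)

Duration 1: 330 minutes
Duration 2: 270 minutes
Ratio = 330:270
GCD = 30
Simplified = 11:9
As a decimal: 11/9 ≈ 1.22


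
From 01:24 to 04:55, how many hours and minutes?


End time in minutes: 4×60 + 55 = 295
Start time in minutes: 1×60 + 24 = 84
Difference = 295 - 84 = 211 minutes
= 3 hours 31 minutes

3h 31m


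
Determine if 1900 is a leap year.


No

Rules: divisible by 4 AND (not by 100 OR by 400)
1900 ÷ 4 = 475 exactly → divisible by 4
1900 ÷ 100 = 19 exactly → divisible by 100
1900 ÷ 400 = 4 remainder 300 → not divisible by 400
Divisible by 100 but not by 400 → not a leap year


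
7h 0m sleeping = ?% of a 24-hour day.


Time: 420 minutes
Day: 1440 minutes
Percentage = (420/1440) × 100 ≈ 29.2%

29.2%


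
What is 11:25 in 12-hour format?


Hour: 11
11 < 12 → AM

11:25 AM


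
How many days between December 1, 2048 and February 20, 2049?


From December 1, 2048 to February 20, 2049
Rest of December 2048: 31 - 1 = 30
Full months: January 31
Days into February 2049: 20
Total = 30 + 31 + 20 = 81 days

81 days


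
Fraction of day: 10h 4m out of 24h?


0.4194 (41.94%)

Total minutes: 10×60 + 4 = 604
Day = 24×60 = 1440 minutes
Fraction = 604/1440 ≈ 0.4194
As a percentage: 604/1440 × 100 ≈ 41.94%


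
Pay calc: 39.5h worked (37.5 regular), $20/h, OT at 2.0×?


$830.00

Regular: 37.5h × $20 = $750.00
Overtime: 39.5 - 37.5 = 2.0h
OT pay: 2.0h × $20 × 2.0 = $80.00
Total = $750.00 + $80.00 = $830.00


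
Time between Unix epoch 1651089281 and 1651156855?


67574 seconds (18.8 hours / 0.78 days)

Difference = 1651156855 - 1651089281 = 67574 seconds
In hours: 67574 / 3600 ≈ 18.8
In days: 67574 / 86400 ≈ 0.78


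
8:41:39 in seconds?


Hours: 8 × 3600 = 28800
Minutes: 41 × 60 = 2460
Seconds: 39
Total = 28800 + 2460 + 39 = 31299

31299 seconds


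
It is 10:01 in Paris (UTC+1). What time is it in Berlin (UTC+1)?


10:01

Time difference = UTC+1 - UTC+1 = +0 hours
New hour = (10 + 0) mod 24
= 10 mod 24 = 10
Minutes unchanged → 10:01


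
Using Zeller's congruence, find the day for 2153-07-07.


Zeller's congruence:
q=7, m=7, k=53, j=21
h = (7 + ⌊13×8/5⌋ + 53 + ⌊53/4⌋ + ⌊21/4⌋ - 2×21) mod 7
= (7 + 20 + 53 + 13 + 5 - 42) mod 7
= 56 mod 7 = 0
h=0 → Saturday

Saturday


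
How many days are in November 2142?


Month: November (month 11)
November has 30 days

30 days


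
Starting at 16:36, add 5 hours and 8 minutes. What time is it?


Start: 996 minutes from midnight
Add: 308 minutes
Total: 1304 minutes
Hours: 1304 ÷ 60 = 21 remainder 44

21:44


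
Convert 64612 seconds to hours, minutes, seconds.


17h 56m 52s

Hours: 64612 ÷ 3600 = 17 remainder 3412
Minutes: 3412 ÷ 60 = 56 remainder 52
Seconds: 52


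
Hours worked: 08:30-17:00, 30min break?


8h 0m (480 minutes)

Total time = (17×60+0) - (8×60+30)
= 1020 - 510 = 510 min
Minus break: 510 - 30 = 480 min
= 8h 0m


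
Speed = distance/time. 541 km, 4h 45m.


Distance: 541 km
Time: 4h 45m = 285 min = 285/60 = 19/4 hours
Speed = 541 ÷ (19/4) = 541 × 4 / 19 = 2164/19 ≈ 113.9 km/h

113.9 km/h


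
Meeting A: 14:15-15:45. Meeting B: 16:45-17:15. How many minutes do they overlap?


0 minutes

Meeting A: 855-945 (in minutes from midnight)
Meeting B: 1005-1035
Overlap start = max(855, 1005) = 1005
Overlap end = min(945, 1035) = 945
Overlap = max(0, 945 - 1005) = 0 min


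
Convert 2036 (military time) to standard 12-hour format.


8:36 PM

Hour: 20
20 - 12 = 8 → PM


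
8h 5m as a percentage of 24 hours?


0.3368 (33.68%)

Total minutes: 8×60 + 5 = 485
Day = 24×60 = 1440 minutes
Fraction = 485/1440 ≈ 0.3368
As a percentage: 485/1440 × 100 ≈ 33.68%


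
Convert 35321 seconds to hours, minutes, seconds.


9h 48m 41s

Hours: 35321 ÷ 3600 = 9 remainder 2921
Minutes: 2921 ÷ 60 = 48 remainder 41
Seconds: 41


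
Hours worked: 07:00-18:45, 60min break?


Total time = (18×60+45) - (7×60+0)
= 1125 - 420 = 705 min
Minus break: 705 - 60 = 645 min
= 10h 45m

10h 45m (645 minutes)


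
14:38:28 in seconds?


Hours: 14 × 3600 = 50400
Minutes: 38 × 60 = 2280
Seconds: 28
Total = 50400 + 2280 + 28 = 52708

52708 seconds


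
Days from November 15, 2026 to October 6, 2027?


325 days

From November 15, 2026 to October 6, 2027
Rest of November 2026: 30 - 15 = 15
Full months: December 31, January 31, February 2027 28, March 31, April 30, May 31, June 30, July 31, August 31, September 30
Days into October 2027: 6
Total = 15 + 31 + 31 + 28 + 31 + 30 + 31 + 30 + 31 + 31 + 30 + 6 = 325 days


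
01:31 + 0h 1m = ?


01:32

Start: 91 minutes from midnight
Add: 1 minutes
Total: 92 minutes
Hours: 92 ÷ 60 = 1 remainder 32


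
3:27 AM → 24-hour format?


Input: 3:27 AM
AM hour stays: 3

03:27


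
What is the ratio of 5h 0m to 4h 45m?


20:19 (1.05)

Duration 1: 300 minutes
Duration 2: 285 minutes
Ratio = 300:285
GCD = 15
Simplified = 20:19
As a decimal: 20/19 ≈ 1.05


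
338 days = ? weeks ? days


48 weeks 2 days

Weeks: 338 ÷ 7 = 48 remainder 2


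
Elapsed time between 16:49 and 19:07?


End time in minutes: 19×60 + 7 = 1147
Start time in minutes: 16×60 + 49 = 1009
Difference = 1147 - 1009 = 138 minutes
= 2 hours 18 minutes

2h 18m


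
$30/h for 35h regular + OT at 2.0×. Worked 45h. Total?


Regular: 35h × $30 = $1050.00
Overtime: 45 - 35 = 10h
OT pay: 10h × $30 × 2.0 = $600.00
Total = $1050.00 + $600.00 = $1650.00

$1650.00


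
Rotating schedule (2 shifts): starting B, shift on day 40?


Shift A

Shifts: A, B
Start: B (index 1)
Day 40: (1 + 40 - 1) mod 2
= 40 mod 2
= 0
Index 0 → shift A


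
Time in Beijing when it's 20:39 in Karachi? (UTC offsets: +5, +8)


Time difference = UTC+8 - UTC+5 = +3 hours
New hour = (20 + 3) mod 24
= 23 mod 24 = 23
Minutes unchanged → 23:39

23:39


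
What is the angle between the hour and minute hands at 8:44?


Hour hand = 8×30 + 44×0.5 = 262.0°
Minute hand = 44×6 = 264°
Difference = |262.0 - 264| = 2.0°

2.0°


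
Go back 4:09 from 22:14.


18:05

Start: 1334 minutes from midnight
Subtract: 249 minutes
Remaining: 1334 - 249 = 1085
Hours: 18, Minutes: 5


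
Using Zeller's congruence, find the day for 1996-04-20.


Zeller's congruence:
q=20, m=4, k=96, j=19
h = (20 + ⌊13×5/5⌋ + 96 + ⌊96/4⌋ + ⌊19/4⌋ - 2×19) mod 7
= (20 + 13 + 96 + 24 + 4 - 38) mod 7
= 119 mod 7 = 0
h=0 → Saturday

Saturday


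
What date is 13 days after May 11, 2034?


May 24, 2034

Start: May 11, 2034
Add 13 days
May 11 + 13 = May 24, 2034


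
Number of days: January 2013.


31 days

Month: January (month 1)
January has 31 days


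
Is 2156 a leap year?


Yes

Rules: divisible by 4 AND (not by 100 OR by 400)
2156 ÷ 4 = 539 exactly → divisible by 4
2156 ÷ 100 = 21 remainder 56 → not divisible by 100
Divisible by 4 but not by 100 → leap year


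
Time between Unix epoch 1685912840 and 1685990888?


78048 seconds (21.7 hours / 0.90 days)

Difference = 1685990888 - 1685912840 = 78048 seconds
In hours: 78048 / 3600 ≈ 21.7
In days: 78048 / 86400 ≈ 0.90


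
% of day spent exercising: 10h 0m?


Time: 600 minutes
Day: 1440 minutes
Percentage = (600/1440) × 100 ≈ 41.7%

41.7%


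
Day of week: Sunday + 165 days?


Thursday

Start: Sunday (index 6)
(6 + 165) mod 7
= 171 mod 7
= 3
Index 3 → Thursday


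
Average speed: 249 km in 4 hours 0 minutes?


Distance: 249 km
Time: 4 hours
Speed = 249 / 4 ≈ 62.3 km/h

62.3 km/h


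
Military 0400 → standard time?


Hour: 4
4 < 12 → AM

4:00 AM


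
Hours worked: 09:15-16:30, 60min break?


Total time = (16×60+30) - (9×60+15)
= 990 - 555 = 435 min
Minus break: 435 - 60 = 375 min
= 6h 15m

6h 15m (375 minutes)


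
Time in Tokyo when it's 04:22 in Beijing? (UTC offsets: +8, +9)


05:22

Time difference = UTC+9 - UTC+8 = +1 hours
New hour = (4 + 1) mod 24
= 5 mod 24 = 5
Minutes unchanged → 05:22


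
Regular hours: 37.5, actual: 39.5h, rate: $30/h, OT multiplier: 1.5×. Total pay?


Regular: 37.5h × $30 = $1125.00
Overtime: 39.5 - 37.5 = 2.0h
OT pay: 2.0h × $30 × 1.5 = $90.00
Total = $1125.00 + $90.00 = $1215.00

$1215.00


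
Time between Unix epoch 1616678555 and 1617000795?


322240 seconds (89.5 hours / 3.73 days)

Difference = 1617000795 - 1616678555 = 322240 seconds
In hours: 322240 / 3600 ≈ 89.5
In days: 322240 / 86400 ≈ 3.73


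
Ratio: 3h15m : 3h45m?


13:15 (0.87)

Duration 1: 195 minutes
Duration 2: 225 minutes
Ratio = 195:225
GCD = 15
Simplified = 13:15
As a decimal: 13/15 ≈ 0.87


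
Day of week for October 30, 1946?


Wednesday

Zeller's congruence:
q=30, m=10, k=46, j=19
h = (30 + ⌊13×11/5⌋ + 46 + ⌊46/4⌋ + ⌊19/4⌋ - 2×19) mod 7
= (30 + 28 + 46 + 11 + 4 - 38) mod 7
= 81 mod 7 = 4
h=4 → Wednesday


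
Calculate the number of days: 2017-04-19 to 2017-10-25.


189 days

From April 19, 2017 to October 25, 2017
Rest of April 2017: 30 - 19 = 11
Full months: May 31, June 30, July 31, August 31, September 30
Days into October 2017: 25
Total = 11 + 31 + 30 + 31 + 31 + 30 + 25 = 189 days


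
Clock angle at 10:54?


3.0°

Hour hand = 10×30 + 54×0.5 = 327.0°
Minute hand = 54×6 = 324°
Difference = |327.0 - 324| = 3.0°


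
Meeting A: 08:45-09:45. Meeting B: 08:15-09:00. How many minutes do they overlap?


Meeting A: 525-585 (in minutes from midnight)
Meeting B: 495-540
Overlap start = max(525, 495) = 525
Overlap end = min(585, 540) = 540
Overlap = max(0, 540 - 525) = 15 min

15 minutes


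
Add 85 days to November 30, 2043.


February 23, 2044

Start: November 30, 2043
Add 85 days
November 30 → December 1: 30 - 30 + 1 = 1 days (85 - 1 = 84 left)
December 1 → January 1: 31 - 1 + 1 = 31 days (84 - 31 = 53 left)
January 1 → February 1: 31 - 1 + 1 = 31 days (53 - 31 = 22 left)
February 1 + 22 = February 23, 2044


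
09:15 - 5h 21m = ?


03:54

Start: 555 minutes from midnight
Subtract: 321 minutes
Remaining: 555 - 321 = 234
Hours: 3, Minutes: 54


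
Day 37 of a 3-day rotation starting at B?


Shift B

Shifts: A, B, C
Start: B (index 1)
Day 37: (1 + 37 - 1) mod 3
= 37 mod 3
= 1
Index 1 → shift B


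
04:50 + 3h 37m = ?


Start: 290 minutes from midnight
Add: 217 minutes
Total: 507 minutes
Hours: 507 ÷ 60 = 8 remainder 27

08:27


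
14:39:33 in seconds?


52773 seconds

Hours: 14 × 3600 = 50400
Minutes: 39 × 60 = 2340
Seconds: 33
Total = 50400 + 2340 + 33 = 52773


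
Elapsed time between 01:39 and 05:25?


End time in minutes: 5×60 + 25 = 325
Start time in minutes: 1×60 + 39 = 99
Difference = 325 - 99 = 226 minutes
= 3 hours 46 minutes

3h 46m


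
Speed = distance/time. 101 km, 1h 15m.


Distance: 101 km
Time: 1h 15m = 75 min = 75/60 = 5/4 hours
Speed = 101 ÷ (5/4) = 101 × 4 / 5 = 404/5 = 80.8 km/h

80.8 km/h


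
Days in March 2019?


Month: March (month 3)
March has 31 days

31 days


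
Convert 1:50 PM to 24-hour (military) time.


Input: 1:50 PM
PM: 1 + 12 = 13

13:50


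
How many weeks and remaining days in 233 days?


33 weeks 2 days

Weeks: 233 ÷ 7 = 33 remainder 2


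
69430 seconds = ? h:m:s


19h 17m 10s

Hours: 69430 ÷ 3600 = 19 remainder 1030
Minutes: 1030 ÷ 60 = 17 remainder 10
Seconds: 10


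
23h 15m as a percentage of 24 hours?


Total minutes: 23×60 + 15 = 1395
Day = 24×60 = 1440 minutes
Fraction = 1395/1440 ≈ 0.9688
As a percentage: 1395/1440 × 100 ≈ 96.88%

0.9688 (96.88%)


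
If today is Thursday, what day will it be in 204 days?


Friday

Start: Thursday (index 3)
(3 + 204) mod 7
= 207 mod 7
= 4
Index 4 → Friday


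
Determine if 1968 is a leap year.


Yes

Rules: divisible by 4 AND (not by 100 OR by 400)
1968 ÷ 4 = 492 exactly → divisible by 4
1968 ÷ 100 = 19 remainder 68 → not divisible by 100
Divisible by 4 but not by 100 → leap year


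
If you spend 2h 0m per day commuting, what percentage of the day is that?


8.3%

Time: 120 minutes
Day: 1440 minutes
Percentage = (120/1440) × 100 ≈ 8.3%


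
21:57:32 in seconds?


79052 seconds

Hours: 21 × 3600 = 75600
Minutes: 57 × 60 = 3420
Seconds: 32
Total = 75600 + 3420 + 32 = 79052


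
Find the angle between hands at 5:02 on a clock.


Hour hand = 5×30 + 2×0.5 = 151.0°
Minute hand = 2×6 = 12°
Difference = |151.0 - 12| = 139.0°

139.0°


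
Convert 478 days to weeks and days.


Weeks: 478 ÷ 7 = 68 remainder 2

68 weeks 2 days


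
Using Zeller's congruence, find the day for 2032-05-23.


Zeller's congruence:
q=23, m=5, k=32, j=20
h = (23 + ⌊13×6/5⌋ + 32 + ⌊32/4⌋ + ⌊20/4⌋ - 2×20) mod 7
= (23 + 15 + 32 + 8 + 5 - 40) mod 7
= 43 mod 7 = 1
h=1 → Sunday

Sunday


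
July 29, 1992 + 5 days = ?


Start: July 29, 1992
Add 5 days
July 29 → August 1: 31 - 29 + 1 = 3 days (5 - 3 = 2 left)
August 1 + 2 = August 3, 1992

August 3, 1992


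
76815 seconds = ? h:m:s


Hours: 76815 ÷ 3600 = 21 remainder 1215
Minutes: 1215 ÷ 60 = 20 remainder 15
Seconds: 15

21h 20m 15s


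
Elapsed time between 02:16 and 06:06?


End time in minutes: 6×60 + 6 = 366
Start time in minutes: 2×60 + 16 = 136
Difference = 366 - 136 = 230 minutes
= 3 hours 50 minutes

3h 50m


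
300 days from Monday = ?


Sunday

Start: Monday (index 0)
(0 + 300) mod 7
= 300 mod 7
= 6
Index 6 → Sunday


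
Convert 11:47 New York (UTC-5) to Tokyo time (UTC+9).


Time difference = UTC+9 - UTC-5 = +14 hours
New hour = (11 + 14) mod 24
= 25 mod 24 = 1
Minutes unchanged → 01:47; 25 ≥ 24 → next day

01:47 (next day)


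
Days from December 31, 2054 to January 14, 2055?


From December 31, 2054 to January 14, 2055
Rest of December 2054: 31 - 31 = 0
Days into January 2055: 14
Total = 0 + 14 = 14 days

14 days


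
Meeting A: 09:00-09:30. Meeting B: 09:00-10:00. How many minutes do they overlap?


Meeting A: 540-570 (in minutes from midnight)
Meeting B: 540-600
Overlap start = max(540, 540) = 540
Overlap end = min(570, 600) = 570
Overlap = max(0, 570 - 540) = 30 min

30 minutes


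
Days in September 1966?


30 days

Month: September (month 9)
September has 30 days


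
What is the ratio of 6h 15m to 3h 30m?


25:14 (1.79)

Duration 1: 375 minutes
Duration 2: 210 minutes
Ratio = 375:210
GCD = 15
Simplified = 25:14
As a decimal: 25/14 ≈ 1.79


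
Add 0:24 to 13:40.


Start: 820 minutes from midnight
Add: 24 minutes
Total: 844 minutes
Hours: 844 ÷ 60 = 14 remainder 4

14:04


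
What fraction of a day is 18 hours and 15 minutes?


0.7604 (76.04%)

Total minutes: 18×60 + 15 = 1095
Day = 24×60 = 1440 minutes
Fraction = 1095/1440 ≈ 0.7604
As a percentage: 1095/1440 × 100 ≈ 76.04%


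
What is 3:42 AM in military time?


Input: 3:42 AM
AM hour stays: 3

03:42


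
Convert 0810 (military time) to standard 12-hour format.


Hour: 8
8 < 12 → AM

8:10 AM


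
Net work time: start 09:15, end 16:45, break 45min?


Total time = (16×60+45) - (9×60+15)
= 1005 - 555 = 450 min
Minus break: 450 - 45 = 405 min
= 6h 45m

6h 45m (405 minutes)


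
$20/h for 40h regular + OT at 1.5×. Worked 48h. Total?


Regular: 40h × $20 = $800.00
Overtime: 48 - 40 = 8h
OT pay: 8h × $20 × 1.5 = $240.00
Total = $800.00 + $240.00 = $1040.00

$1040.00


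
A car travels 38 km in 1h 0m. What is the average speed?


38.0 km/h

Distance: 38 km
Time: 1 hours
Speed = 38 / 1 = 38.0 km/h


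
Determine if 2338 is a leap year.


Rules: divisible by 4 AND (not by 100 OR by 400)
2338 ÷ 4 = 584 remainder 2 → not divisible by 4
Not divisible by 4 → not a leap year

No


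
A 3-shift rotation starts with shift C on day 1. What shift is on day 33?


Shift B

Shifts: A, B, C
Start: C (index 2)
Day 33: (2 + 33 - 1) mod 3
= 34 mod 3
= 1
Index 1 → shift B


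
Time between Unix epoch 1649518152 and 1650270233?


Difference = 1650270233 - 1649518152 = 752081 seconds
In hours: 752081 / 3600 ≈ 208.9
In days: 752081 / 86400 ≈ 8.70

752081 seconds (208.9 hours / 8.70 days)


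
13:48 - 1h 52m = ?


11:56

Start: 828 minutes from midnight
Subtract: 112 minutes
Remaining: 828 - 112 = 716
Hours: 11, Minutes: 56


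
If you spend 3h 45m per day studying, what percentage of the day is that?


15.6%

Time: 225 minutes
Day: 1440 minutes
Percentage = (225/1440) × 100 ≈ 15.6%


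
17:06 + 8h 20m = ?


01:26 (next day)

Start: 1026 minutes from midnight
Add: 500 minutes
Total: 1526 minutes
Hours: 1526 ÷ 60 = 25 remainder 26
25 ≥ 24 → 25 - 24 = 1 (next day)


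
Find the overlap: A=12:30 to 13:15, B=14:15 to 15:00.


Meeting A: 750-795 (in minutes from midnight)
Meeting B: 855-900
Overlap start = max(750, 855) = 855
Overlap end = min(795, 900) = 795
Overlap = max(0, 795 - 855) = 0 min

0 minutes


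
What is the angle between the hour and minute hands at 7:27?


61.5°

Hour hand = 7×30 + 27×0.5 = 223.5°
Minute hand = 27×6 = 162°
Difference = |223.5 - 162| = 61.5°


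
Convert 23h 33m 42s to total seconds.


84822 seconds

Hours: 23 × 3600 = 82800
Minutes: 33 × 60 = 1980
Seconds: 42
Total = 82800 + 1980 + 42 = 84822


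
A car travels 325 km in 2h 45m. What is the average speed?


Distance: 325 km
Time: 2h 45m = 165 min = 165/60 = 11/4 hours
Speed = 325 ÷ (11/4) = 325 × 4 / 11 = 1300/11 ≈ 118.2 km/h

118.2 km/h


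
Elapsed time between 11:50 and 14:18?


2h 28m

End time in minutes: 14×60 + 18 = 858
Start time in minutes: 11×60 + 50 = 710
Difference = 858 - 710 = 148 minutes
= 2 hours 28 minutes


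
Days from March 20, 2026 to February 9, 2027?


326 days

From March 20, 2026 to February 9, 2027
Rest of March 2026: 31 - 20 = 11
Full months: April 30, May 31, June 30, July 31, August 31, September 30, October 31, November 30, December 31, January 31
Days into February 2027: 9
Total = 11 + 30 + 31 + 30 + 31 + 31 + 30 + 31 + 30 + 31 + 31 + 9 = 326 days


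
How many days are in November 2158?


30 days

Month: November (month 11)
November has 30 days


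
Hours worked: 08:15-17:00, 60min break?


Total time = (17×60+0) - (8×60+15)
= 1020 - 495 = 525 min
Minus break: 525 - 60 = 465 min
= 7h 45m

7h 45m (465 minutes)


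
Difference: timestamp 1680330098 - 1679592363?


Difference = 1680330098 - 1679592363 = 737735 seconds
In hours: 737735 / 3600 ≈ 204.9
In days: 737735 / 86400 ≈ 8.54

737735 seconds (204.9 hours / 8.54 days)


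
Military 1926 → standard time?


7:26 PM

Hour: 19
19 - 12 = 7 → PM


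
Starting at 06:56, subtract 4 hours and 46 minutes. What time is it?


02:10

Start: 416 minutes from midnight
Subtract: 286 minutes
Remaining: 416 - 286 = 130
Hours: 2, Minutes: 10


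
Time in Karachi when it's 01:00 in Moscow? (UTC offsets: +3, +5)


Time difference = UTC+5 - UTC+3 = +2 hours
New hour = (1 + 2) mod 24
= 3 mod 24 = 3
Minutes unchanged → 03:00

03:00


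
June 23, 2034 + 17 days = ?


July 10, 2034

Start: June 23, 2034
Add 17 days
June 23 → July 1: 30 - 23 + 1 = 8 days (17 - 8 = 9 left)
July 1 + 9 = July 10, 2034


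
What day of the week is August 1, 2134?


Sunday

Zeller's congruence:
q=1, m=8, k=34, j=21
h = (1 + ⌊13×9/5⌋ + 34 + ⌊34/4⌋ + ⌊21/4⌋ - 2×21) mod 7
= (1 + 23 + 34 + 8 + 5 - 42) mod 7
= 29 mod 7 = 1
h=1 → Sunday


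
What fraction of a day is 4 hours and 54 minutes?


0.2042 (20.42%)

Total minutes: 4×60 + 54 = 294
Day = 24×60 = 1440 minutes
Fraction = 294/1440 ≈ 0.2042
As a percentage: 294/1440 × 100 ≈ 20.42%


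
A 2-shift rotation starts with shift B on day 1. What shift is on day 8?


Shift A

Shifts: A, B
Start: B (index 1)
Day 8: (1 + 8 - 1) mod 2
= 8 mod 2
= 0
Index 0 → shift A


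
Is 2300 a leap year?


No

Rules: divisible by 4 AND (not by 100 OR by 400)
2300 ÷ 4 = 575 exactly → divisible by 4
2300 ÷ 100 = 23 exactly → divisible by 100
2300 ÷ 400 = 5 remainder 300 → not divisible by 400
Divisible by 100 but not by 400 → not a leap year


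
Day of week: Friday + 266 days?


Friday

Start: Friday (index 4)
(4 + 266) mod 7
= 270 mod 7
= 4
Index 4 → Friday


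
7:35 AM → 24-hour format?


07:35

Input: 7:35 AM
AM hour stays: 7


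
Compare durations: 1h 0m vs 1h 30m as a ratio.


2:3 (0.67)

Duration 1: 60 minutes
Duration 2: 90 minutes
Ratio = 60:90
GCD = 30
Simplified = 2:3
As a decimal: 2/3 ≈ 0.67


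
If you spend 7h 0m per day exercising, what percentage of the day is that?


29.2%

Time: 420 minutes
Day: 1440 minutes
Percentage = (420/1440) × 100 ≈ 29.2%


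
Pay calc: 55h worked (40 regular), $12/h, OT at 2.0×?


$840.00

Regular: 40h × $12 = $480.00
Overtime: 55 - 40 = 15h
OT pay: 15h × $12 × 2.0 = $360.00
Total = $480.00 + $360.00 = $840.00


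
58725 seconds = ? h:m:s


Hours: 58725 ÷ 3600 = 16 remainder 1125
Minutes: 1125 ÷ 60 = 18 remainder 45
Seconds: 45

16h 18m 45s


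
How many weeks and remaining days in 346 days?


Weeks: 346 ÷ 7 = 49 remainder 3

49 weeks 3 days


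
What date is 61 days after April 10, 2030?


Start: April 10, 2030
Add 61 days
April 10 → May 1: 30 - 10 + 1 = 21 days (61 - 21 = 40 left)
May 1 → June 1: 31 - 1 + 1 = 31 days (40 - 31 = 9 left)
June 1 + 9 = June 10, 2030

June 10, 2030
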